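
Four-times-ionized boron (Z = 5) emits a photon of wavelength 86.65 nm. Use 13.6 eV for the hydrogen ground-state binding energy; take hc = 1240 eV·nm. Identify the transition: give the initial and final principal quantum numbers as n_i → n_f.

n_i = 7, n_f = 4

The photon energy is ΔE = hc/λ = 1240 / 86.65 = 14.31 eV.
With Z = 5, ΔE = 340.0 × (1/n_f² − 1/n_i²), so 1/n_f² − 1/n_i² = 0.04209.
Trying n_f = 4 gives 1/n_i² = 0.02041, i.e. n_i ≈ 7; this pair matches.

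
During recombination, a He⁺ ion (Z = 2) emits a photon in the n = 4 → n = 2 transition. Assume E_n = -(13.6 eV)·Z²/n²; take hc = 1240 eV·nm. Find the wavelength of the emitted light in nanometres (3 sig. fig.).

For Z = 2 the level energies scale as Z², so the effective Rydberg energy is 13.6 × 4 = 54.40 eV.
ΔE = 54.40 × (1/2² − 1/4²) = 54.40 × 0.1875 = 10.20 eV.
λ = hc/ΔE = 1240 / 10.20 = 122 nm.

122 nm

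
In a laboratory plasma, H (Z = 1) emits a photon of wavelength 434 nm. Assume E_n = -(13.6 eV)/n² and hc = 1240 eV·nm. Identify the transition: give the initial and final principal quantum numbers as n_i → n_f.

n_i = 5, n_f = 2

The photon energy is ΔE = hc/λ = 1240 / 434 = 2.857 eV.
With Z = 1, ΔE = 13.60 × (1/n_f² − 1/n_i²), so 1/n_f² − 1/n_i² = 0.2101.
Trying n_f = 2 gives 1/n_i² = 0.03992, i.e. n_i ≈ 5; this pair matches.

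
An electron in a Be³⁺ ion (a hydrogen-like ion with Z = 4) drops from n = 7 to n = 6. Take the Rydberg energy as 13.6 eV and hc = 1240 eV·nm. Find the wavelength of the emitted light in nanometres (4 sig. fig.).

For Z = 4 the level energies scale as Z², so the effective Rydberg energy is 13.6 × 16 = 217.6 eV.
ΔE = 217.6 × (1/6² − 1/7²) = 217.6 × 0.007370 = 1.604 eV.
λ = hc/ΔE = 1240 / 1.604 = 773.2 nm.

773.2 nm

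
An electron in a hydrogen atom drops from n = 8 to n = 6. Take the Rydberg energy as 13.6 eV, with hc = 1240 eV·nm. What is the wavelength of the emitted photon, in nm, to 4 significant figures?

ΔE = 13.60 × (1/6² − 1/8²) = 13.60 × 0.01215 = 0.1653 eV.
λ = hc/ΔE = 1240 / 0.1653 = 7503 nm.

7503 nm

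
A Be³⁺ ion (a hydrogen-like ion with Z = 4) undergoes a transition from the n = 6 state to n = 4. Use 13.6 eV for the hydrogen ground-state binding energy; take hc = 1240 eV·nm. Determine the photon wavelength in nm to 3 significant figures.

164 nm

For Z = 4 the level energies scale as Z², so the effective Rydberg energy is 13.6 × 16 = 217.6 eV.
ΔE = 217.6 × (1/4² − 1/6²) = 217.6 × 0.03472 = 7.556 eV.
λ = hc/ΔE = 1240 / 7.556 = 164 nm.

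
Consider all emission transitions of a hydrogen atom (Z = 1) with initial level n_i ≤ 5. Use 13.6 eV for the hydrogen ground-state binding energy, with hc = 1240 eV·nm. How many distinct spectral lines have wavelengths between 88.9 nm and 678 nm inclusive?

Enumerate all n_i → n_f pairs with 1 ≤ n_f < n_i ≤ 5 and compute λ = 1240 / [13.6·1·(1/n_f² − 1/n_i²)].
Lines falling in [88.9, 678] nm: 5→1 (94.98 nm), 4→1 (97.25 nm), 3→1 (102.6 nm), 2→1 (121.6 nm), 5→2 (434.2 nm), 4→2 (486.3 nm), 3→2 (656.5 nm).

7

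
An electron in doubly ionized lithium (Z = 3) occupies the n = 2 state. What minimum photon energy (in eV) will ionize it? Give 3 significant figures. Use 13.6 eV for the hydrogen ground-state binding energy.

30.6 eV

E_n = −13.6 Z²/n² = −122.4/n² eV for Z = 3.
E_2 = −122.4/4 = −30.6 eV, so ionization (to E = 0) requires 30.6 eV.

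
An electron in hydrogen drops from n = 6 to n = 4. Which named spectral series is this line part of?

Brackett

The series is set by the lower level: n_f = 4 is the Brackett series.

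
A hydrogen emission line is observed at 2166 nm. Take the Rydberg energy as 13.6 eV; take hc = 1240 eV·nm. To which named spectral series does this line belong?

Brackett

ΔE = 1240/2166 = 0.5725 eV.
This matches 13.6 × (1/4² − 1/7²), so n_f = 4: the Brackett series.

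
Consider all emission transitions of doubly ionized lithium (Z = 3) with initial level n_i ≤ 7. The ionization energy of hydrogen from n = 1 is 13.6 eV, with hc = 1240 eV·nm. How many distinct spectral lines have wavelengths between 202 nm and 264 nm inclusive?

2

Enumerate all n_i → n_f pairs with 1 ≤ n_f < n_i ≤ 7 and compute λ = 1240 / [13.6·9·(1/n_f² − 1/n_i²)].
Lines falling in [202, 264] nm: 4→3 (208.4 nm), 7→4 (240.7 nm).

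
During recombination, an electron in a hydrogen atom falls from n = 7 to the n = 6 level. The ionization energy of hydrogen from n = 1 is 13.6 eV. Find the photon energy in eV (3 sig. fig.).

E_7 = −13.60/49 = −0.2776 eV and E_6 = −13.60/36 = −0.3778 eV.
The photon energy is |E_7 − E_6| = 0.100 eV.

0.100 eV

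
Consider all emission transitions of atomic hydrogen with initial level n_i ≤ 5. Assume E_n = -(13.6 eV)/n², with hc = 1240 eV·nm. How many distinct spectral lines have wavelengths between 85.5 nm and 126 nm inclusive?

Enumerate all n_i → n_f pairs with 1 ≤ n_f < n_i ≤ 5 and compute λ = 1240 / [13.6·1·(1/n_f² − 1/n_i²)].
Lines falling in [85.5, 126] nm: 5→1 (94.98 nm), 4→1 (97.25 nm), 3→1 (102.6 nm), 2→1 (121.6 nm).

4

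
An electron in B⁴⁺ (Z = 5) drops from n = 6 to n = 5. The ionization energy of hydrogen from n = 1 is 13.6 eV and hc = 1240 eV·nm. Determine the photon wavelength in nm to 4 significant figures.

298.4 nm

For Z = 5 the level energies scale as Z², so the effective Rydberg energy is 13.6 × 25 = 340.0 eV.
ΔE = 340.0 × (1/5² − 1/6²) = 340.0 × 0.01222 = 4.156 eV.
λ = hc/ΔE = 1240 / 4.156 = 298.4 nm.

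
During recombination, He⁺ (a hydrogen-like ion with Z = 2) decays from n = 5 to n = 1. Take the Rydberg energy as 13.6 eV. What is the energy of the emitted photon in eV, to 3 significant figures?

The Bohr energies scale as Z², so for Z = 2: E_n = −54.40/n² eV.
E_5 = −54.40/25 = −2.176 eV and E_1 = −54.40/1 = −54.40 eV.
The photon energy is |E_5 − E_1| = 52.2 eV.

52.2 eV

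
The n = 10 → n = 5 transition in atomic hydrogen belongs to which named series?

Pfund

The series is set by the lower level: n_f = 5 is the Pfund series.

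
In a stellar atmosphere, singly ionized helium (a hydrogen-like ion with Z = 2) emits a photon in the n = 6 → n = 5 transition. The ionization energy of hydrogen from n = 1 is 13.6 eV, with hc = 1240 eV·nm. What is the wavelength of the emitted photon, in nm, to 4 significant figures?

1865 nm

For Z = 2 the level energies scale as Z², so the effective Rydberg energy is 13.6 × 4 = 54.40 eV.
ΔE = 54.40 × (1/5² − 1/6²) = 54.40 × 0.01222 = 0.6649 eV.
λ = hc/ΔE = 1240 / 0.6649 = 1865 nm.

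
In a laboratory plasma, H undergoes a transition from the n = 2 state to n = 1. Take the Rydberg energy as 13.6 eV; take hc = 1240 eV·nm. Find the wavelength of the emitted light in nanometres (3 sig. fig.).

122 nm

ΔE = 13.60 × (1/1² − 1/2²) = 13.60 × 0.7500 = 10.20 eV.
λ = hc/ΔE = 1240 / 10.20 = 122 nm.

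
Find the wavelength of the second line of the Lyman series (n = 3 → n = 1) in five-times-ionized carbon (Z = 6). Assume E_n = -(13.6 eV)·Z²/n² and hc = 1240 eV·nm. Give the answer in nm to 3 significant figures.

The Lyman series terminates on n_f = 1; the second line has n_i = 1+2 = 3.
ΔE = 489.6 × (1/1² − 1/3²) = 435.2 eV.
λ = 1240 / 435.2 = 2.85 nm.

2.85 nm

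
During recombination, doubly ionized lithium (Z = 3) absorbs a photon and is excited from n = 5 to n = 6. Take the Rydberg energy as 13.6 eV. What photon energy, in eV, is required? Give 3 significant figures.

1.50 eV

The Bohr energies scale as Z², so for Z = 3: E_n = −122.4/n² eV.
E_6 = −122.4/36 = −3.400 eV and E_5 = −122.4/25 = −4.896 eV.
The photon energy is |E_6 − E_5| = 1.50 eV.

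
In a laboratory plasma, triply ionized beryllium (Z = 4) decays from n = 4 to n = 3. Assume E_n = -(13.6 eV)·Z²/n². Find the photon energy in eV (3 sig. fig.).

The Bohr energies scale as Z², so for Z = 4: E_n = −217.6/n² eV.
E_4 = −217.6/16 = −13.60 eV and E_3 = −217.6/9 = −24.18 eV.
The photon energy is |E_4 − E_3| = 10.6 eV.

10.6 eV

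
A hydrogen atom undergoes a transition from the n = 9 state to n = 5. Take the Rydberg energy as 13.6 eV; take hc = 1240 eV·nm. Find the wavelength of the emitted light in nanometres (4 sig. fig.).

3297 nm

ΔE = 13.60 × (1/5² − 1/9²) = 13.60 × 0.02765 = 0.3761 eV.
λ = hc/ΔE = 1240 / 0.3761 = 3297 nm.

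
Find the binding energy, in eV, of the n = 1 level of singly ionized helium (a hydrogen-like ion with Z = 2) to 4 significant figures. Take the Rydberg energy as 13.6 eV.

E_n = −13.6 Z²/n² = −54.40/n² eV for Z = 2.
E_1 = −54.40/1 = −54.40 eV, so ionization (to E = 0) requires 54.40 eV.

54.40 eV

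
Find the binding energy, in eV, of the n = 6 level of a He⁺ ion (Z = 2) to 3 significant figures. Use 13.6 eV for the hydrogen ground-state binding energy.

1.51 eV

E_n = −13.6 Z²/n² = −54.40/n² eV for Z = 2.
E_6 = −54.40/36 = −1.51 eV, so ionization (to E = 0) requires 1.51 eV.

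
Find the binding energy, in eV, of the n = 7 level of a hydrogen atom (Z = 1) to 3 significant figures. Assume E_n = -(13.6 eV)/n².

E_7 = −13.60/49 = −0.278 eV, so ionization (to E = 0) requires 0.278 eV.

0.278 eV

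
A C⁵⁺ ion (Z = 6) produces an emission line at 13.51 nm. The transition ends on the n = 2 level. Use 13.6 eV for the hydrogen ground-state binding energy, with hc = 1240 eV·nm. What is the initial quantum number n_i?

n_i = 4

The photon energy is ΔE = hc/λ = 1240 / 13.51 = 91.78 eV.
With Z = 6, ΔE = 489.6 × (1/n_f² − 1/n_i²), so 1/n_f² − 1/n_i² = 0.1875.
With n_f = 2: 1/n_i² = 1/4 − 0.1875 = 0.06253, so n_i ≈ 4.00.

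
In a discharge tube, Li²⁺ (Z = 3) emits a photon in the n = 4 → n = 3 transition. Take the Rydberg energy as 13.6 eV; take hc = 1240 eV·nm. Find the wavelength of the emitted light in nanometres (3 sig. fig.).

For Z = 3 the level energies scale as Z², so the effective Rydberg energy is 13.6 × 9 = 122.4 eV.
ΔE = 122.4 × (1/3² − 1/4²) = 122.4 × 0.04861 = 5.950 eV.
λ = hc/ΔE = 1240 / 5.950 = 208 nm.

208 nm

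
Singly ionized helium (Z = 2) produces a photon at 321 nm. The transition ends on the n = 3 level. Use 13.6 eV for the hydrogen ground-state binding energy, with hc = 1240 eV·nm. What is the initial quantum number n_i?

The photon energy is ΔE = hc/λ = 1240 / 321 = 3.863 eV.
With Z = 2, ΔE = 54.40 × (1/n_f² − 1/n_i²), so 1/n_f² − 1/n_i² = 0.07101.
With n_f = 3: 1/n_i² = 1/9 − 0.07101 = 0.04010, so n_i ≈ 4.99.

n_i = 5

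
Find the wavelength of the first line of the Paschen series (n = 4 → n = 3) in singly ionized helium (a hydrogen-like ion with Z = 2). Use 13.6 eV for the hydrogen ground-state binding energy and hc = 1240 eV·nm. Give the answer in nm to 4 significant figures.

The Paschen series terminates on n_f = 3; the first line has n_i = 3+1 = 4.
ΔE = 54.40 × (1/3² − 1/4²) = 2.644 eV.
λ = 1240 / 2.644 = 468.9 nm.

468.9 nm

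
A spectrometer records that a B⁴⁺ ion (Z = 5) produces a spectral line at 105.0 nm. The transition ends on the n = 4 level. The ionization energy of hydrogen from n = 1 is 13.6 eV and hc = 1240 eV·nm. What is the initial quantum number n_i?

The photon energy is ΔE = hc/λ = 1240 / 105.0 = 11.81 eV.
With Z = 5, ΔE = 340.0 × (1/n_f² − 1/n_i²), so 1/n_f² − 1/n_i² = 0.03473.
With n_f = 4: 1/n_i² = 1/16 − 0.03473 = 0.02777, so n_i ≈ 6.00.

n_i = 6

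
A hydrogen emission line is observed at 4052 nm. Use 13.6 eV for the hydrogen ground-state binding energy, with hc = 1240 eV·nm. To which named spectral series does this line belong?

ΔE = 1240/4052 = 0.3060 eV.
This matches 13.6 × (1/4² − 1/5²), so n_f = 4: the Brackett series.

Brackett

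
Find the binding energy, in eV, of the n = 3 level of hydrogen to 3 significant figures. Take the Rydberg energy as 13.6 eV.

E_3 = −13.60/9 = −1.51 eV, so ionization (to E = 0) requires 1.51 eV.

1.51 eV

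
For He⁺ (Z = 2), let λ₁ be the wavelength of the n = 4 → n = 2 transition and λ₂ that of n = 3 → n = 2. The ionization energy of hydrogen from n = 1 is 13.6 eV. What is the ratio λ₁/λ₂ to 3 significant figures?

0.741

λ ∝ 1/ΔE ∝ 1/(1/n_f² − 1/n_i²), and the Z² and hc factors cancel in the ratio.
λ₁/λ₂ = (1/2² − 1/3²)/(1/2² − 1/4²) = 0.1389/0.1875 = 0.741.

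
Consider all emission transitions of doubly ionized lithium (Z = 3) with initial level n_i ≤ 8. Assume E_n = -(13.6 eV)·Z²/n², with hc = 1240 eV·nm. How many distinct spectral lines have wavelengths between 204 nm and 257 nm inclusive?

3

Enumerate all n_i → n_f pairs with 1 ≤ n_f < n_i ≤ 8 and compute λ = 1240 / [13.6·9·(1/n_f² − 1/n_i²)].
Lines falling in [204, 257] nm: 4→3 (208.4 nm), 8→4 (216.1 nm), 7→4 (240.7 nm).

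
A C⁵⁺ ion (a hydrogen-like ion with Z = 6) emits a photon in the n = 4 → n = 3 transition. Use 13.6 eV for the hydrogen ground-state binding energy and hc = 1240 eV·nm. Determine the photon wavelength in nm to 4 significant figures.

For Z = 6 the level energies scale as Z², so the effective Rydberg energy is 13.6 × 36 = 489.6 eV.
ΔE = 489.6 × (1/3² − 1/4²) = 489.6 × 0.04861 = 23.80 eV.
λ = hc/ΔE = 1240 / 23.80 = 52.10 nm.

52.10 nm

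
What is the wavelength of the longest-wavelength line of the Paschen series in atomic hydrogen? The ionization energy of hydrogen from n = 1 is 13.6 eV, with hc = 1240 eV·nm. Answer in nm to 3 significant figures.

The Paschen series terminates on n_f = 3; the first line has n_i = 3+1 = 4.
ΔE = 13.60 × (1/3² − 1/4²) = 0.6611 eV.
λ = 1240 / 0.6611 = 1880 nm.

1880 nm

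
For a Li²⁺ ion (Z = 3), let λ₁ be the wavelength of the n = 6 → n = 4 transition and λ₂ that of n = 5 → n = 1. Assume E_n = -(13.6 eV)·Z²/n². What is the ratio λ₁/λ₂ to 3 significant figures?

27.6

λ ∝ 1/ΔE ∝ 1/(1/n_f² − 1/n_i²), and the Z² and hc factors cancel in the ratio.
λ₁/λ₂ = (1/1² − 1/5²)/(1/4² − 1/6²) = 0.9600/0.03472 = 27.6.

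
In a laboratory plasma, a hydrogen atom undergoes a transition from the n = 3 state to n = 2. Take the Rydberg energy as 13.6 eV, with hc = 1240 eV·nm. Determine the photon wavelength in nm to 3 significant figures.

ΔE = 13.60 × (1/2² − 1/3²) = 13.60 × 0.1389 = 1.889 eV.
λ = hc/ΔE = 1240 / 1.889 = 656 nm.
This line belongs to the Balmer series.

656 nm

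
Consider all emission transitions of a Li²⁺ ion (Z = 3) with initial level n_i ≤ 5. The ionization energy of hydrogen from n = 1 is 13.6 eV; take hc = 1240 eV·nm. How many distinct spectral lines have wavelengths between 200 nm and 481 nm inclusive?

2

Enumerate all n_i → n_f pairs with 1 ≤ n_f < n_i ≤ 5 and compute λ = 1240 / [13.6·9·(1/n_f² − 1/n_i²)].
Lines falling in [200, 481] nm: 4→3 (208.4 nm), 5→4 (450.3 nm).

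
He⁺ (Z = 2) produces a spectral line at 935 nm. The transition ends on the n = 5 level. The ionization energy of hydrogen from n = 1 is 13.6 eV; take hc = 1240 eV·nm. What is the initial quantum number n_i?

The photon energy is ΔE = hc/λ = 1240 / 935 = 1.326 eV.
With Z = 2, ΔE = 54.40 × (1/n_f² − 1/n_i²), so 1/n_f² − 1/n_i² = 0.02438.
With n_f = 5: 1/n_i² = 1/25 − 0.02438 = 0.01562, so n_i ≈ 8.00.

n_i = 8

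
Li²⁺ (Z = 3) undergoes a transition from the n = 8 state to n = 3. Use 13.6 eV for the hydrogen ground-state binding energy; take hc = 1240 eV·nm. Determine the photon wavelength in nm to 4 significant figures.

For Z = 3 the level energies scale as Z², so the effective Rydberg energy is 13.6 × 9 = 122.4 eV.
ΔE = 122.4 × (1/3² − 1/8²) = 122.4 × 0.09549 = 11.69 eV.
λ = hc/ΔE = 1240 / 11.69 = 106.1 nm.

106.1 nm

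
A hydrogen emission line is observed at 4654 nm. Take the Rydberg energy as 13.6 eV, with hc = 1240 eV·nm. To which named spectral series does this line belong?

Pfund

ΔE = 1240/4654 = 0.2664 eV.
This matches 13.6 × (1/5² − 1/7²), so n_f = 5: the Pfund series.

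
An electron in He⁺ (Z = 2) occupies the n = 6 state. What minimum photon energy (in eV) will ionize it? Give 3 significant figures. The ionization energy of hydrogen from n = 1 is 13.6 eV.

E_n = −13.6 Z²/n² = −54.40/n² eV for Z = 2.
E_6 = −54.40/36 = −1.51 eV, so ionization (to E = 0) requires 1.51 eV.

1.51 eV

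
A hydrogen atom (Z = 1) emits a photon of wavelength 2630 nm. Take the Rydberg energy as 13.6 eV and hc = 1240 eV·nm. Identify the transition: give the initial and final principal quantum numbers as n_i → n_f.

The photon energy is ΔE = hc/λ = 1240 / 2630 = 0.4715 eV.
With Z = 1, ΔE = 13.60 × (1/n_f² − 1/n_i²), so 1/n_f² − 1/n_i² = 0.03467.
Trying n_f = 4 gives 1/n_i² = 0.02783, i.e. n_i ≈ 6; this pair matches.

n_i = 6, n_f = 4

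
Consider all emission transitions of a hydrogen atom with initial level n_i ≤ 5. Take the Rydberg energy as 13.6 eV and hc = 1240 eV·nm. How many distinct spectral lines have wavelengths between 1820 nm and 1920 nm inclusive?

Enumerate all n_i → n_f pairs with 1 ≤ n_f < n_i ≤ 5 and compute λ = 1240 / [13.6·1·(1/n_f² − 1/n_i²)].
Lines falling in [1820, 1920] nm: 4→3 (1876 nm).

1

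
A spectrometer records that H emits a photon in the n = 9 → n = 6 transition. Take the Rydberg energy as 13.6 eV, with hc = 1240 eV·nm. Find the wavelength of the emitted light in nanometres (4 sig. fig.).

ΔE = 13.60 × (1/6² − 1/9²) = 13.60 × 0.01543 = 0.2099 eV.
λ = hc/ΔE = 1240 / 0.2099 = 5908 nm.

5908 nm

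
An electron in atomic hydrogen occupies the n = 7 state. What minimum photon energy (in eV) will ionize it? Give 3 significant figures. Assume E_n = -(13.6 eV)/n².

E_7 = −13.60/49 = −0.278 eV, so ionization (to E = 0) requires 0.278 eV.

0.278 eV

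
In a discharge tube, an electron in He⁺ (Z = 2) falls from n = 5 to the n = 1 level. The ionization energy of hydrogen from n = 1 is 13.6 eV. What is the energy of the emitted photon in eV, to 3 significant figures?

The Bohr energies scale as Z², so for Z = 2: E_n = −54.40/n² eV.
E_5 = −54.40/25 = −2.176 eV and E_1 = −54.40/1 = −54.40 eV.
The photon energy is |E_5 − E_1| = 52.2 eV.

52.2 eV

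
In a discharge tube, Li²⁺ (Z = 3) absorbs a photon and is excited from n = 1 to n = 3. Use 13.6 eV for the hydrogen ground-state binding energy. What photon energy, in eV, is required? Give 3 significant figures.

109 eV

The Bohr energies scale as Z², so for Z = 3: E_n = −122.4/n² eV.
E_3 = −122.4/9 = −13.60 eV and E_1 = −122.4/1 = −122.4 eV.
The photon energy is |E_3 − E_1| = 109 eV.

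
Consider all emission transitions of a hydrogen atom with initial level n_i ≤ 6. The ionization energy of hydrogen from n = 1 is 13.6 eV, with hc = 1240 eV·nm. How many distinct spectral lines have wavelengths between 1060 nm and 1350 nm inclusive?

Enumerate all n_i → n_f pairs with 1 ≤ n_f < n_i ≤ 6 and compute λ = 1240 / [13.6·1·(1/n_f² − 1/n_i²)].
Lines falling in [1060, 1350] nm: 6→3 (1094 nm), 5→3 (1282 nm).

2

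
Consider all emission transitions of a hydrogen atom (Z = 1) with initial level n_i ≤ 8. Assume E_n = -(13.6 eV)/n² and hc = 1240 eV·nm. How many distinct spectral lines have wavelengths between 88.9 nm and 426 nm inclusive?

Enumerate all n_i → n_f pairs with 1 ≤ n_f < n_i ≤ 8 and compute λ = 1240 / [13.6·1·(1/n_f² − 1/n_i²)].
Lines falling in [88.9, 426] nm: 8→1 (92.62 nm), 7→1 (93.08 nm), 6→1 (93.78 nm), 5→1 (94.98 nm), 4→1 (97.25 nm), 3→1 (102.6 nm), 2→1 (121.6 nm), 8→2 (389.0 nm), 7→2 (397.1 nm), 6→2 (410.3 nm).

10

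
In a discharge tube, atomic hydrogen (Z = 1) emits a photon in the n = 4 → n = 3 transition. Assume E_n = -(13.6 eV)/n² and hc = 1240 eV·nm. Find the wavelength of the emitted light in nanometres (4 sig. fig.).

1876 nm

ΔE = 13.60 × (1/3² − 1/4²) = 13.60 × 0.04861 = 0.6611 eV.
λ = hc/ΔE = 1240 / 0.6611 = 1876 nm.
This line belongs to the Paschen series.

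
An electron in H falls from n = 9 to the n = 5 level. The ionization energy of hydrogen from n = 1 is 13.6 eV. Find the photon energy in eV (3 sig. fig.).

E_9 = −13.60/81 = −0.1679 eV and E_5 = −13.60/25 = −0.5440 eV.
The photon energy is |E_9 − E_5| = 0.376 eV.

0.376 eV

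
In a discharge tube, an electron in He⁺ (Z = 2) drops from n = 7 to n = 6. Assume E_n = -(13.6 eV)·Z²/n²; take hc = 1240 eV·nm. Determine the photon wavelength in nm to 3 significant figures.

For Z = 2 the level energies scale as Z², so the effective Rydberg energy is 13.6 × 4 = 54.40 eV.
ΔE = 54.40 × (1/6² − 1/7²) = 54.40 × 0.007370 = 0.4009 eV.
λ = hc/ΔE = 1240 / 0.4009 = 3090 nm.

3090 nm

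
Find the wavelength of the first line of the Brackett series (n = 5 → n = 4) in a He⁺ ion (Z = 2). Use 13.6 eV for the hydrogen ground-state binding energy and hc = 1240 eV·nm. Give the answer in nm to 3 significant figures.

1010 nm

The Brackett series terminates on n_f = 4; the first line has n_i = 4+1 = 5.
ΔE = 54.40 × (1/4² − 1/5²) = 1.224 eV.
λ = 1240 / 1.224 = 1010 nm.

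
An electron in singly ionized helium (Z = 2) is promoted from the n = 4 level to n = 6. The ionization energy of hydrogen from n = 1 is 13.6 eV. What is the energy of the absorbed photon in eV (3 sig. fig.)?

The Bohr energies scale as Z², so for Z = 2: E_n = −54.40/n² eV.
E_6 = −54.40/36 = −1.511 eV and E_4 = −54.40/16 = −3.400 eV.
The photon energy is |E_6 − E_4| = 1.89 eV.

1.89 eV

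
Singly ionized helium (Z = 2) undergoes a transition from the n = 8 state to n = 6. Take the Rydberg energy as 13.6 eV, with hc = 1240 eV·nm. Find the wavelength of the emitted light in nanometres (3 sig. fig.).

For Z = 2 the level energies scale as Z², so the effective Rydberg energy is 13.6 × 4 = 54.40 eV.
ΔE = 54.40 × (1/6² − 1/8²) = 54.40 × 0.01215 = 0.6611 eV.
λ = hc/ΔE = 1240 / 0.6611 = 1880 nm.

1880 nm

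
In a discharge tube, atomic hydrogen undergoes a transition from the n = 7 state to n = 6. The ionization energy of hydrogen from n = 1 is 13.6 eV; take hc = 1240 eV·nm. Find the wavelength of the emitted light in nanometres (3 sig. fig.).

ΔE = 13.60 × (1/6² − 1/7²) = 13.60 × 0.007370 = 0.1002 eV.
λ = hc/ΔE = 1240 / 0.1002 = 12400 nm.

12400 nm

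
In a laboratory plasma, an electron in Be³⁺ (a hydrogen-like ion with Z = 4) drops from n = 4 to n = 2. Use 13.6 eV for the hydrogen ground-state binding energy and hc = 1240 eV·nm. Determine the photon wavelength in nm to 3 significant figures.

30.4 nm

For Z = 4 the level energies scale as Z², so the effective Rydberg energy is 13.6 × 16 = 217.6 eV.
ΔE = 217.6 × (1/2² − 1/4²) = 217.6 × 0.1875 = 40.80 eV.
λ = hc/ΔE = 1240 / 40.80 = 30.4 nm.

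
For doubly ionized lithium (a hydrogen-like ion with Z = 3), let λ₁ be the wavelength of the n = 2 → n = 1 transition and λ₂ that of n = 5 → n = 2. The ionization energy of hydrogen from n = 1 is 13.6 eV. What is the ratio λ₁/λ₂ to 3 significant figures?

λ ∝ 1/ΔE ∝ 1/(1/n_f² − 1/n_i²), and the Z² and hc factors cancel in the ratio.
λ₁/λ₂ = (1/2² − 1/5²)/(1/1² − 1/2²) = 0.2100/0.7500 = 0.280.

0.280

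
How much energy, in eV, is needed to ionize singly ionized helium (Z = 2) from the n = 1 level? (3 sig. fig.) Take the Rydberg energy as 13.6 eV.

54.4 eV

E_n = −13.6 Z²/n² = −54.40/n² eV for Z = 2.
E_1 = −54.40/1 = −54.4 eV, so ionization (to E = 0) requires 54.4 eV.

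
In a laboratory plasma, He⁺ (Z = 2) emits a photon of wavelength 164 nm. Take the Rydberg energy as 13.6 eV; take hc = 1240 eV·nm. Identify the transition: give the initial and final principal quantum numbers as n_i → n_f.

The photon energy is ΔE = hc/λ = 1240 / 164 = 7.561 eV.
With Z = 2, ΔE = 54.40 × (1/n_f² − 1/n_i²), so 1/n_f² − 1/n_i² = 0.1390.
Trying n_f = 2 gives 1/n_i² = 0.1110, i.e. n_i ≈ 3; this pair matches.

n_i = 3, n_f = 2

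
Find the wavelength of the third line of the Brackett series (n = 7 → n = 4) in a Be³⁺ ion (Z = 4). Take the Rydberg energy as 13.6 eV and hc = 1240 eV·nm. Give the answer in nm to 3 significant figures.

135 nm

The Brackett series terminates on n_f = 4; the third line has n_i = 4+3 = 7.
ΔE = 217.6 × (1/4² − 1/7²) = 9.159 eV.
λ = 1240 / 9.159 = 135 nm.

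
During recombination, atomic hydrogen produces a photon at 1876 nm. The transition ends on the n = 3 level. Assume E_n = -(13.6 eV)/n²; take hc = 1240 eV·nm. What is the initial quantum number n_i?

The photon energy is ΔE = hc/λ = 1240 / 1876 = 0.6610 eV.
With Z = 1, ΔE = 13.60 × (1/n_f² − 1/n_i²), so 1/n_f² − 1/n_i² = 0.04860.
With n_f = 3: 1/n_i² = 1/9 − 0.04860 = 0.06251, so n_i ≈ 4.00.

n_i = 4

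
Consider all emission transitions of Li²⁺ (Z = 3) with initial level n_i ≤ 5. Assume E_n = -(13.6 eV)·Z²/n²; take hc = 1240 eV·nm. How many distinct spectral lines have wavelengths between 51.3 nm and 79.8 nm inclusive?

2

Enumerate all n_i → n_f pairs with 1 ≤ n_f < n_i ≤ 5 and compute λ = 1240 / [13.6·9·(1/n_f² − 1/n_i²)].
Lines falling in [51.3, 79.8] nm: 4→2 (54.03 nm), 3→2 (72.94 nm).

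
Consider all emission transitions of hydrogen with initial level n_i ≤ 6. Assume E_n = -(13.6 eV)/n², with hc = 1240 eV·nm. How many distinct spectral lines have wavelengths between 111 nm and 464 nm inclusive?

3

Enumerate all n_i → n_f pairs with 1 ≤ n_f < n_i ≤ 6 and compute λ = 1240 / [13.6·1·(1/n_f² − 1/n_i²)].
Lines falling in [111, 464] nm: 2→1 (121.6 nm), 6→2 (410.3 nm), 5→2 (434.2 nm).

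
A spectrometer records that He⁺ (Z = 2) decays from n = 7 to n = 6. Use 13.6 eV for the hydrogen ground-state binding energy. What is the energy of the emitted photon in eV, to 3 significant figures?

The Bohr energies scale as Z², so for Z = 2: E_n = −54.40/n² eV.
E_7 = −54.40/49 = −1.110 eV and E_6 = −54.40/36 = −1.511 eV.
The photon energy is |E_7 − E_6| = 0.401 eV.

0.401 eV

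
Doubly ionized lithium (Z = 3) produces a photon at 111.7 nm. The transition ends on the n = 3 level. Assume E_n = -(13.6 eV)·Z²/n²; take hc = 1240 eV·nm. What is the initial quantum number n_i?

The photon energy is ΔE = hc/λ = 1240 / 111.7 = 11.10 eV.
With Z = 3, ΔE = 122.4 × (1/n_f² − 1/n_i²), so 1/n_f² − 1/n_i² = 0.09070.
With n_f = 3: 1/n_i² = 1/9 − 0.09070 = 0.02042, so n_i ≈ 7.00.

n_i = 7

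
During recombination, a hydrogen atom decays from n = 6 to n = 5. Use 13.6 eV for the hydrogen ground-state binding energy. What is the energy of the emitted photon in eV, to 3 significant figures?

E_6 = −13.60/36 = −0.3778 eV and E_5 = −13.60/25 = −0.5440 eV.
The photon energy is |E_6 − E_5| = 0.166 eV.

0.166 eV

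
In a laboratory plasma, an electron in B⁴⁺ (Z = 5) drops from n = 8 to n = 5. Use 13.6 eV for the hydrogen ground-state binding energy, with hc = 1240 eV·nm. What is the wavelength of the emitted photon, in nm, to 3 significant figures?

150 nm

For Z = 5 the level energies scale as Z², so the effective Rydberg energy is 13.6 × 25 = 340.0 eV.
ΔE = 340.0 × (1/5² − 1/8²) = 340.0 × 0.02438 = 8.288 eV.
λ = hc/ΔE = 1240 / 8.288 = 150 nm.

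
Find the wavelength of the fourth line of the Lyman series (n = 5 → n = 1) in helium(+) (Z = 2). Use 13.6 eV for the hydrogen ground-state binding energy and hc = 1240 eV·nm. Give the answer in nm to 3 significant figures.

The Lyman series terminates on n_f = 1; the fourth line has n_i = 1+4 = 5.
ΔE = 54.40 × (1/1² − 1/5²) = 52.22 eV.
λ = 1240 / 52.22 = 23.7 nm.

23.7 nm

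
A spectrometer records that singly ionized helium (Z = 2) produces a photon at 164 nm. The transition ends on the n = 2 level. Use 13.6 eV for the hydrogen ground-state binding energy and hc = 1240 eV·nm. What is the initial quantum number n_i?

n_i = 3

The photon energy is ΔE = hc/λ = 1240 / 164 = 7.561 eV.
With Z = 2, ΔE = 54.40 × (1/n_f² − 1/n_i²), so 1/n_f² − 1/n_i² = 0.1390.
With n_f = 2: 1/n_i² = 1/4 − 0.1390 = 0.1110, so n_i ≈ 3.00.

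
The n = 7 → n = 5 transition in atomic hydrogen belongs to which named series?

The series is set by the lower level: n_f = 5 is the Pfund series.

Pfund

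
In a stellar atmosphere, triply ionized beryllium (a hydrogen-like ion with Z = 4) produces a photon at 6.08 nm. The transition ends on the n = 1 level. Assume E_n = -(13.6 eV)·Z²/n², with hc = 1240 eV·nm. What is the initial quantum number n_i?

The photon energy is ΔE = hc/λ = 1240 / 6.08 = 203.9 eV.
With Z = 4, ΔE = 217.6 × (1/n_f² − 1/n_i²), so 1/n_f² − 1/n_i² = 0.9373.
With n_f = 1: 1/n_i² = 1/1 − 0.9373 = 0.06274, so n_i ≈ 3.99.

n_i = 4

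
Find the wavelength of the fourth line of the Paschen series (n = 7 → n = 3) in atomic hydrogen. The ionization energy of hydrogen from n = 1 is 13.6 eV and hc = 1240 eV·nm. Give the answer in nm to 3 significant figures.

The Paschen series terminates on n_f = 3; the fourth line has n_i = 3+4 = 7.
ΔE = 13.60 × (1/3² − 1/7²) = 1.234 eV.
λ = 1240 / 1.234 = 1010 nm.

1010 nm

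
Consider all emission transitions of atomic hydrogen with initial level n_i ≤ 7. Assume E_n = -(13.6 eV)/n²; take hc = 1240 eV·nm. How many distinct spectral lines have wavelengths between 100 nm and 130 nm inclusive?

2

Enumerate all n_i → n_f pairs with 1 ≤ n_f < n_i ≤ 7 and compute λ = 1240 / [13.6·1·(1/n_f² − 1/n_i²)].
Lines falling in [100, 130] nm: 3→1 (102.6 nm), 2→1 (121.6 nm).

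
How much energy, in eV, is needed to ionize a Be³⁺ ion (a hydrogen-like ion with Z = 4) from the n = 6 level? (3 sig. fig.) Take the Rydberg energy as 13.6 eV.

E_n = −13.6 Z²/n² = −217.6/n² eV for Z = 4.
E_6 = −217.6/36 = −6.04 eV, so ionization (to E = 0) requires 6.04 eV.

6.04 eV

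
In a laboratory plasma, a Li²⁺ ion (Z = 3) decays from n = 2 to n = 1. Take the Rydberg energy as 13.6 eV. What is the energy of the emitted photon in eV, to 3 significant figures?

91.8 eV

The Bohr energies scale as Z², so for Z = 3: E_n = −122.4/n² eV.
E_2 = −122.4/4 = −30.60 eV and E_1 = −122.4/1 = −122.4 eV.
The photon energy is |E_2 − E_1| = 91.8 eV.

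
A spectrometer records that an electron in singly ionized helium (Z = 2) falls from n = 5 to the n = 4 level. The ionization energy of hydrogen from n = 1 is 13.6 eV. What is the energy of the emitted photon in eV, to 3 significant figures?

The Bohr energies scale as Z², so for Z = 2: E_n = −54.40/n² eV.
E_5 = −54.40/25 = −2.176 eV and E_4 = −54.40/16 = −3.400 eV.
The photon energy is |E_5 − E_4| = 1.22 eV.

1.22 eV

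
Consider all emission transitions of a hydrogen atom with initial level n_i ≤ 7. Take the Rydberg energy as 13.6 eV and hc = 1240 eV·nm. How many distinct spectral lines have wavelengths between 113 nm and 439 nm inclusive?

4

Enumerate all n_i → n_f pairs with 1 ≤ n_f < n_i ≤ 7 and compute λ = 1240 / [13.6·1·(1/n_f² − 1/n_i²)].
Lines falling in [113, 439] nm: 2→1 (121.6 nm), 7→2 (397.1 nm), 6→2 (410.3 nm), 5→2 (434.2 nm).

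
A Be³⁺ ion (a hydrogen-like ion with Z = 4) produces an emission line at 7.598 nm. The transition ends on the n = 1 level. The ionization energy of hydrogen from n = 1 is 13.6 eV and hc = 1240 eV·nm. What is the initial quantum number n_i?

The photon energy is ΔE = hc/λ = 1240 / 7.598 = 163.2 eV.
With Z = 4, ΔE = 217.6 × (1/n_f² − 1/n_i²), so 1/n_f² − 1/n_i² = 0.7500.
With n_f = 1: 1/n_i² = 1/1 − 0.7500 = 0.2500, so n_i ≈ 2.00.

n_i = 2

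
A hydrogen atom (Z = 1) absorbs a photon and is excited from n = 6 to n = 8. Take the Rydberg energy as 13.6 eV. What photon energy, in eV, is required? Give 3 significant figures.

0.165 eV

E_8 = −13.60/64 = −0.2125 eV and E_6 = −13.60/36 = −0.3778 eV.
The photon energy is |E_8 − E_6| = 0.165 eV.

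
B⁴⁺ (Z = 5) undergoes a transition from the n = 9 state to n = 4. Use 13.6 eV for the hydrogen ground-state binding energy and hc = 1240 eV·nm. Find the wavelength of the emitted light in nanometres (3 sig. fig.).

For Z = 5 the level energies scale as Z², so the effective Rydberg energy is 13.6 × 25 = 340.0 eV.
ΔE = 340.0 × (1/4² − 1/9²) = 340.0 × 0.05015 = 17.05 eV.
λ = hc/ΔE = 1240 / 17.05 = 72.7 nm.

72.7 nm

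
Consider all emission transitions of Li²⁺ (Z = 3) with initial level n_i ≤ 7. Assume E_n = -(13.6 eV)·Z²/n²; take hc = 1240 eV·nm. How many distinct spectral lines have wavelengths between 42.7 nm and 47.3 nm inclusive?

2

Enumerate all n_i → n_f pairs with 1 ≤ n_f < n_i ≤ 7 and compute λ = 1240 / [13.6·9·(1/n_f² − 1/n_i²)].
Lines falling in [42.7, 47.3] nm: 7→2 (44.12 nm), 6→2 (45.59 nm).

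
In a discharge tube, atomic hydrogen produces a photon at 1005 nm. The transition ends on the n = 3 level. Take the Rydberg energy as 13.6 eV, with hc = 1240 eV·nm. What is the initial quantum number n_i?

The photon energy is ΔE = hc/λ = 1240 / 1005 = 1.234 eV.
With Z = 1, ΔE = 13.60 × (1/n_f² − 1/n_i²), so 1/n_f² − 1/n_i² = 0.09072.
With n_f = 3: 1/n_i² = 1/9 − 0.09072 = 0.02039, so n_i ≈ 7.00.

n_i = 7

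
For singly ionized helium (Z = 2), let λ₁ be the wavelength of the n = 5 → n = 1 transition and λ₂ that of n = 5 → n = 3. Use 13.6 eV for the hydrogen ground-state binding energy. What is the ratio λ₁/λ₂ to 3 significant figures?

λ ∝ 1/ΔE ∝ 1/(1/n_f² − 1/n_i²), and the Z² and hc factors cancel in the ratio.
λ₁/λ₂ = (1/3² − 1/5²)/(1/1² − 1/5²) = 0.07111/0.9600 = 0.0741.

0.0741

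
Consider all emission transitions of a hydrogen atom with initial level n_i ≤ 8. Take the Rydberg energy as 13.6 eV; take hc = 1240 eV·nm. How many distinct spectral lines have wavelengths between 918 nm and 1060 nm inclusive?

2

Enumerate all n_i → n_f pairs with 1 ≤ n_f < n_i ≤ 8 and compute λ = 1240 / [13.6·1·(1/n_f² − 1/n_i²)].
Lines falling in [918, 1060] nm: 8→3 (954.9 nm), 7→3 (1005 nm).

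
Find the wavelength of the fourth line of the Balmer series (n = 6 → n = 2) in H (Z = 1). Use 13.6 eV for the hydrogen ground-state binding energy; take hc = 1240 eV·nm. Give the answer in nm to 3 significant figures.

410 nm

The Balmer series terminates on n_f = 2; the fourth line has n_i = 2+4 = 6.
ΔE = 13.60 × (1/2² − 1/6²) = 3.022 eV.
λ = 1240 / 3.022 = 410 nm.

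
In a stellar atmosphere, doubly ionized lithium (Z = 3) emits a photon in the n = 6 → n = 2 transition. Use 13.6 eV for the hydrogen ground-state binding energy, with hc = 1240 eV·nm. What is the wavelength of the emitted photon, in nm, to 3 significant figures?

For Z = 3 the level energies scale as Z², so the effective Rydberg energy is 13.6 × 9 = 122.4 eV.
ΔE = 122.4 × (1/2² − 1/6²) = 122.4 × 0.2222 = 27.20 eV.
λ = hc/ΔE = 1240 / 27.20 = 45.6 nm.

45.6 nm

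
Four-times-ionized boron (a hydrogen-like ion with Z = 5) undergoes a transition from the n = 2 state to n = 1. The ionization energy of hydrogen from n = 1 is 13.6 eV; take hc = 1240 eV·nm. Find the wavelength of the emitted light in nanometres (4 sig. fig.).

4.863 nm

For Z = 5 the level energies scale as Z², so the effective Rydberg energy is 13.6 × 25 = 340.0 eV.
ΔE = 340.0 × (1/1² − 1/2²) = 340.0 × 0.7500 = 255.0 eV.
λ = hc/ΔE = 1240 / 255.0 = 4.863 nm.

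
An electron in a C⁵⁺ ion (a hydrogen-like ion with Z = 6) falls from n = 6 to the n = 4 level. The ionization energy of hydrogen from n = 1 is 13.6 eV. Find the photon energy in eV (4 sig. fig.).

The Bohr energies scale as Z², so for Z = 6: E_n = −489.6/n² eV.
E_6 = −489.6/36 = −13.60 eV and E_4 = −489.6/16 = −30.60 eV.
The photon energy is |E_6 − E_4| = 17.00 eV.

17.00 eV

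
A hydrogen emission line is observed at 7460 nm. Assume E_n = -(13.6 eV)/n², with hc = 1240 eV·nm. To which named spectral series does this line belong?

ΔE = 1240/7460 = 0.1662 eV.
This matches 13.6 × (1/5² − 1/6²), so n_f = 5: the Pfund series.

Pfund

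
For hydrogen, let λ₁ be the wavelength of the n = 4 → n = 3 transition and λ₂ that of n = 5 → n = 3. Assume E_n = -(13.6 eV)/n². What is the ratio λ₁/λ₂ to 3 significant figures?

λ ∝ 1/ΔE ∝ 1/(1/n_f² − 1/n_i²), and the Z² and hc factors cancel in the ratio.
λ₁/λ₂ = (1/3² − 1/5²)/(1/3² − 1/4²) = 0.07111/0.04861 = 1.46.

1.46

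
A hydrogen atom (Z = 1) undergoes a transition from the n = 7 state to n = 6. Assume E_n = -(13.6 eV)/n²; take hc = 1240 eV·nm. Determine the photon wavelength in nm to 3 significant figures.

ΔE = 13.60 × (1/6² − 1/7²) = 13.60 × 0.007370 = 0.1002 eV.
λ = hc/ΔE = 1240 / 0.1002 = 12400 nm.

12400 nm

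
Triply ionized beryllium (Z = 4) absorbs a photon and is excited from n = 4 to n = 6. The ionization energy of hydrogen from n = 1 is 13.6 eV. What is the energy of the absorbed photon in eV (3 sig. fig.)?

7.56 eV

The Bohr energies scale as Z², so for Z = 4: E_n = −217.6/n² eV.
E_6 = −217.6/36 = −6.044 eV and E_4 = −217.6/16 = −13.60 eV.
The photon energy is |E_6 − E_4| = 7.56 eV.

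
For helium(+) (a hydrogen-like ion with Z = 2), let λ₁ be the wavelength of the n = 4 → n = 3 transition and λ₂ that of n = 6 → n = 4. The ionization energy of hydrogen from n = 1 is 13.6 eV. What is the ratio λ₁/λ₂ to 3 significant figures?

0.714

λ ∝ 1/ΔE ∝ 1/(1/n_f² − 1/n_i²), and the Z² and hc factors cancel in the ratio.
λ₁/λ₂ = (1/4² − 1/6²)/(1/3² − 1/4²) = 0.03472/0.04861 = 0.714.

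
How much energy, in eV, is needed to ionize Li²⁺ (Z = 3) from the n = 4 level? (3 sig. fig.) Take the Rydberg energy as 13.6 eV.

E_n = −13.6 Z²/n² = −122.4/n² eV for Z = 3.
E_4 = −122.4/16 = −7.65 eV, so ionization (to E = 0) requires 7.65 eV.

7.65 eV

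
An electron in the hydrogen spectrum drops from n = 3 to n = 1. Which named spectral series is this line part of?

Lyman

The series is set by the lower level: n_f = 1 is the Lyman series.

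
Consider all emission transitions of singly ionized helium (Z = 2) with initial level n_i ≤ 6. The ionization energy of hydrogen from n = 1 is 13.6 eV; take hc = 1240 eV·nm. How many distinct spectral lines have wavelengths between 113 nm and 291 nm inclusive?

Enumerate all n_i → n_f pairs with 1 ≤ n_f < n_i ≤ 6 and compute λ = 1240 / [13.6·4·(1/n_f² − 1/n_i²)].
Lines falling in [113, 291] nm: 4→2 (121.6 nm), 3→2 (164.1 nm), 6→3 (273.5 nm).

3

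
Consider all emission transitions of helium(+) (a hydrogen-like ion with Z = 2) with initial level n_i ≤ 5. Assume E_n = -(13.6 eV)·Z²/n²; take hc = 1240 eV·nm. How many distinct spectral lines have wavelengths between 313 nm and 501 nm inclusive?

2

Enumerate all n_i → n_f pairs with 1 ≤ n_f < n_i ≤ 5 and compute λ = 1240 / [13.6·4·(1/n_f² − 1/n_i²)].
Lines falling in [313, 501] nm: 5→3 (320.5 nm), 4→3 (468.9 nm).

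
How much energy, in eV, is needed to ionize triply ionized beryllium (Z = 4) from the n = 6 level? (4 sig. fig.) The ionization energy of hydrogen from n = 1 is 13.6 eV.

6.044 eV

E_n = −13.6 Z²/n² = −217.6/n² eV for Z = 4.
E_6 = −217.6/36 = −6.044 eV, so ionization (to E = 0) requires 6.044 eV.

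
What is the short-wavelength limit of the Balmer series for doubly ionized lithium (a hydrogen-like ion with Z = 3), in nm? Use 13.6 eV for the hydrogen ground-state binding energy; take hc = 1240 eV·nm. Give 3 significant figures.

40.5 nm

The Balmer series has lower level n_f = 2; the series limit corresponds to n_i → ∞.
ΔE_max = 13.6 × 9 / 2² = 30.60 eV.
λ_min = 1240 / 30.60 = 40.5 nm.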